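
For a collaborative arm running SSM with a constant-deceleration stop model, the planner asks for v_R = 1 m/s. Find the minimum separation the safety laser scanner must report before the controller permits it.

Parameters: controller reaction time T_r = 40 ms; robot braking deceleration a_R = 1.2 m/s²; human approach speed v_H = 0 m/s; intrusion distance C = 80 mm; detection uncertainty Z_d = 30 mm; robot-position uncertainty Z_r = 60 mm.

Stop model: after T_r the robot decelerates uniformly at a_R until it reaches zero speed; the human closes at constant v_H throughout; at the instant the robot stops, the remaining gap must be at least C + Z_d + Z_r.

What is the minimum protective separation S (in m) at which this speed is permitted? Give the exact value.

stop time T_s = 1/(6/5) = 0.8333 s
robot covers v_R·T_r = 1.0000·0.0400 = 0.0400 m before braking
robot under decel: 1.0000²/(2·1.2000) = 0.4167 m
human closes 0.0000·0.8733 = 0.0000 m
residual clearance needed = 0.0800+0.0300+0.0600 = 0.1700 m
S_min ≈ 0.0400+0.4167+0.0000+0.1700  ⇒  S_min = 47/75 m

S_min = 47/75 m = 0.6267 m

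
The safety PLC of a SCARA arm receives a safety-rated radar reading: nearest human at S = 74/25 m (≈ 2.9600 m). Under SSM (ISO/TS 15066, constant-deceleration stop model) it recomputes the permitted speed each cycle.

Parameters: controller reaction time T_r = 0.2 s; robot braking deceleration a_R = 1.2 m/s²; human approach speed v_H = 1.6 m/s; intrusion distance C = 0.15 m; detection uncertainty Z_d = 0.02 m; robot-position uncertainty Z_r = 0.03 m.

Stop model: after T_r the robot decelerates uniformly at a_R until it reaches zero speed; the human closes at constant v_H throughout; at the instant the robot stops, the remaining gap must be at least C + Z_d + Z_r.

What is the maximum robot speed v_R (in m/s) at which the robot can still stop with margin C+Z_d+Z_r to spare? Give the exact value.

v_R_max = 6/5 m/s = 1.2000 m/s

collect terms ⇒ (5/12)·v_R² + (23/15)·v_R + (-61/25) = 0
  disc = (23/15)² − 4·(5/12)·(-61/25) = 1444/225 ; √disc = 38/15
  v_R = (−(23/15) + 38/15) / (2·(5/12)) = 6/5 m/s
check:
braking lasts T_s = (6/5)/(6/5) = 1.0000 s
robot in T_r: 1.2000·0.2000 = 0.2400 m
braking distance = 1.2000²/(2·1.2000) = 0.6000 m
person approaches 1.6000·(0.2000+1.0000) = 1.9200 m
C+Z_d+Z_r = 0.1500+0.0200+0.0300 = 0.2000 m
sum ≈ 0.2400+0.6000+1.9200+0.2000 ≈ 2.9600 m = S ✓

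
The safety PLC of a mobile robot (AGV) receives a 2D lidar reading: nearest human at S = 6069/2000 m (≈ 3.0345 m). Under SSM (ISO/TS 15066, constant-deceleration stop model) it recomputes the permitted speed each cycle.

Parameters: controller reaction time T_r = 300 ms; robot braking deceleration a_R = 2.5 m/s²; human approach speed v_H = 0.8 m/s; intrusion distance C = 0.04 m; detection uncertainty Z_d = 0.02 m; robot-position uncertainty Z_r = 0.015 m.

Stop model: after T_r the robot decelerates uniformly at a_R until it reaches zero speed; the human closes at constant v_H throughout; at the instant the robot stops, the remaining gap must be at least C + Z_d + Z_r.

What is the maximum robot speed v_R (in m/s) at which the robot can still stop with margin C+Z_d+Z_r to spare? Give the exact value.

v_R_max = 49/20 m/s = 2.4500 m/s

quadratic (1/5)·v² + (31/50)·v + (-5439/2000) = 0
  disc = (31/50)² − 4·(1/5)·(-5439/2000) = 64/25 ; √disc = 8/5
  v_R = (−(31/50) + 8/5) / (2·(1/5)) = 49/20 m/s
check:
stop time T_s = (49/20)/(5/2) = 0.9800 s
reaction-phase robot travel = 2.4500·0.3000 = 0.7350 m
robot covers 2.4500·0.9800 − ½·2.5000·0.9800² = 1.2005 m while stopping
human over T_r+T_s: 0.8000·(0.3000+0.9800) = 1.0240 m
margins: 0.0400+0.0200+0.0150 = 0.0750 m
sum ≈ 0.7350+1.2005+1.0240+0.0750 ≈ 3.0345 m = S ✓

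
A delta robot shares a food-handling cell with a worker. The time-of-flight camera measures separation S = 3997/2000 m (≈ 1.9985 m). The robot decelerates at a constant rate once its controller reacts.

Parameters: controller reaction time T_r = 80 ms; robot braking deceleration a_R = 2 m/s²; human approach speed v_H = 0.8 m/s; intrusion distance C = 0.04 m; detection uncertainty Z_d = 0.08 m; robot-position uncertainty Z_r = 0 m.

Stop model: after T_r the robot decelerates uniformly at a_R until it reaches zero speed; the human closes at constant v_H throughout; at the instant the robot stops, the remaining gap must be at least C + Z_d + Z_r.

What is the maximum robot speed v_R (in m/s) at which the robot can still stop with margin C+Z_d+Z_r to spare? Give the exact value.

v_R_max = 19/10 m/s = 1.9000 m/s

quadratic (1/4)·v² + (12/25)·v + (-3629/2000) = 0
  disc = (12/25)² − 4·(1/4)·(-3629/2000) = 20449/10000 ; √disc = 143/100
  v_R = (−(12/25) + 143/100) / (2·(1/4)) = 19/10 m/s
check:
stop time T_s = (19/10)/2 = 0.9500 s
reaction-phase robot travel = 1.9000·0.0800 = 0.1520 m
robot covers 1.9000·0.9500 − ½·2.0000·0.9500² = 0.9025 m while stopping
person approaches 0.8000·(0.0800+0.9500) = 0.8240 m
margins: 0.0400+0.0800+0.0000 = 0.1200 m
sum ≈ 0.1520+0.9025+0.8240+0.1200 ≈ 1.9985 m = S ✓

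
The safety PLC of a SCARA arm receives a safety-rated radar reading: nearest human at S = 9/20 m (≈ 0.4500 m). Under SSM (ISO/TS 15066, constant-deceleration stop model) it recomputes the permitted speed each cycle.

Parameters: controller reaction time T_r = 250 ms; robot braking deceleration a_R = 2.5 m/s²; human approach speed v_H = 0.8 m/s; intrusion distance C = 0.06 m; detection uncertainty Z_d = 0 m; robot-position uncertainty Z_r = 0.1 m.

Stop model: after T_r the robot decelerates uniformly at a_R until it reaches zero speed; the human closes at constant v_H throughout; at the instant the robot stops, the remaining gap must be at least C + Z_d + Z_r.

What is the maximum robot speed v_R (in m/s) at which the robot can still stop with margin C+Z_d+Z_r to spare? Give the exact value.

at the boundary: (1/5)·v² + (57/100)·v + (-9/100) = 0
  disc = (57/100)² − 4·(1/5)·(-9/100) = 3969/10000 ; √disc = 63/100
  v_R = (−(57/100) + 63/100) / (2·(1/5)) = 3/20 m/s
check:
stop time T_s = (3/20)/(5/2) = 0.0600 s
robot in T_r: 0.1500·0.2500 = 0.0375 m
robot under decel: 0.1500²/(2·2.5000) = 0.0045 m
person approaches 0.8000·(0.2500+0.0600) = 0.2480 m
margins: 0.0600+0.0000+0.1000 = 0.1600 m
sum ≈ 0.0375+0.0045+0.2480+0.1600 ≈ 0.4500 m = S ✓

v_R_max = 3/20 m/s = 0.1500 m/s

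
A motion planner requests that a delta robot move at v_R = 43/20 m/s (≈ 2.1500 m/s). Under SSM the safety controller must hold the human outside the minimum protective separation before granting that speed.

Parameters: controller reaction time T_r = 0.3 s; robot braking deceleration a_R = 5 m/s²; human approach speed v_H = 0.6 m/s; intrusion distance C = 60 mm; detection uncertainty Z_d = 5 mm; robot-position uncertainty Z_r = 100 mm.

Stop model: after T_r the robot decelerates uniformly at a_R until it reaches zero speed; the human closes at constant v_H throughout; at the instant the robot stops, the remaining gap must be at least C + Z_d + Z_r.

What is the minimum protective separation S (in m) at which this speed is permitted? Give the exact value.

S_min = 6841/4000 m = 1.7103 m

braking lasts T_s = (43/20)/5 = 0.4300 s
robot in T_r: 2.1500·0.3000 = 0.6450 m
robot covers 2.1500·0.4300 − ½·5.0000·0.4300² = 0.4622 m while stopping
human over T_r+T_s: 0.6000·(0.3000+0.4300) = 0.4380 m
residual clearance needed = 0.0600+0.0050+0.1000 = 0.1650 m
S_min ≈ 0.6450+0.4622+0.4380+0.1650  ⇒  S_min = 6841/4000 m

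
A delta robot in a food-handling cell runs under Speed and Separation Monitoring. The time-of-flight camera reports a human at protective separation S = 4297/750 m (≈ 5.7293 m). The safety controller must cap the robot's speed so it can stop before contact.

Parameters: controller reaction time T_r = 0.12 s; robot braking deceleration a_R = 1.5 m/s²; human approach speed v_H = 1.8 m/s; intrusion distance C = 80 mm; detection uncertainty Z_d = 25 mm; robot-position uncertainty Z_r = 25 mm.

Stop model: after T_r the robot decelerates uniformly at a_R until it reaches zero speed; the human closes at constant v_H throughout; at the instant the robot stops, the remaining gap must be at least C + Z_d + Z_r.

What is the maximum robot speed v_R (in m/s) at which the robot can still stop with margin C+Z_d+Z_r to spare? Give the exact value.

quadratic (1/3)·v² + (33/25)·v + (-323/60) = 0
  disc = (33/25)² − 4·(1/3)·(-323/60) = 50176/5625 ; √disc = 224/75
  v_R = (−(33/25) + 224/75) / (2·(1/3)) = 5/2 m/s
check:
braking lasts T_s = (5/2)/(3/2) = 1.6667 s
reaction-phase robot travel = 2.5000·0.1200 = 0.3000 m
braking distance = 2.5000²/(2·1.5000) = 2.0833 m
person approaches 1.8000·(0.1200+1.6667) = 3.2160 m
residual clearance needed = 0.0800+0.0250+0.0250 = 0.1300 m
sum ≈ 0.3000+2.0833+3.2160+0.1300 ≈ 5.7293 m = S ✓

v_R_max = 5/2 m/s = 2.5000 m/s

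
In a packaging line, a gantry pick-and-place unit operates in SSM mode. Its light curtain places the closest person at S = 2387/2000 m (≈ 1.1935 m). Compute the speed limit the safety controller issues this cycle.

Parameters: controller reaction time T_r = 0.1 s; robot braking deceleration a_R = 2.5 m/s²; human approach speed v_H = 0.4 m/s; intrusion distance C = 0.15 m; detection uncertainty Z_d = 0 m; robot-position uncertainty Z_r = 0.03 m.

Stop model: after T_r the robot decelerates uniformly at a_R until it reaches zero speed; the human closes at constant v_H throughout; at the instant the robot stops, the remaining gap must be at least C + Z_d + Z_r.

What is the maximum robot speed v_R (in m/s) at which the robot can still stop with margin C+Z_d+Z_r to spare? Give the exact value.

quadratic (1/5)·v² + (13/50)·v + (-1947/2000) = 0
  disc = (13/50)² − 4·(1/5)·(-1947/2000) = 529/625 ; √disc = 23/25
  v_R = (−(13/50) + 23/25) / (2·(1/5)) = 33/20 m/s
check:
braking lasts T_s = (33/20)/(5/2) = 0.6600 s
robot in T_r: 1.6500·0.1000 = 0.1650 m
robot under decel: 1.6500²/(2·2.5000) = 0.5445 m
human closes 0.4000·0.7600 = 0.3040 m
margins: 0.1500+0.0000+0.0300 = 0.1800 m
sum ≈ 0.1650+0.5445+0.3040+0.1800 ≈ 1.1935 m = S ✓

v_R_max = 33/20 m/s = 1.6500 m/s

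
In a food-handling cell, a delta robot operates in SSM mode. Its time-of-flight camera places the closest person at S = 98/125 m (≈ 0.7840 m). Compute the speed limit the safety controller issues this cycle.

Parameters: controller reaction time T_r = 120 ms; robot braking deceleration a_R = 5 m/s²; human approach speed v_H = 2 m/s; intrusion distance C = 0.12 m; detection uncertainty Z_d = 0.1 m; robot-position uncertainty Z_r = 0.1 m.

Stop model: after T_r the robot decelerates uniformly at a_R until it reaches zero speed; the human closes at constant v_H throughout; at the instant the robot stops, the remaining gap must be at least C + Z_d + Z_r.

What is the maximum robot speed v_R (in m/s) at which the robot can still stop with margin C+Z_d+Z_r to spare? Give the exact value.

v_R_max = 2/5 m/s = 0.4000 m/s

collect terms ⇒ (1/10)·v_R² + (13/25)·v_R + (-28/125) = 0
  disc = (13/25)² − 4·(1/10)·(-28/125) = 9/25 ; √disc = 3/5
  v_R = (−(13/25) + 3/5) / (2·(1/10)) = 2/5 m/s
check:
stop time T_s = (2/5)/5 = 0.0800 s
reaction-phase robot travel = 0.4000·0.1200 = 0.0480 m
robot covers 0.4000·0.0800 − ½·5.0000·0.0800² = 0.0160 m while stopping
human closes 2.0000·0.2000 = 0.4000 m
residual clearance needed = 0.1200+0.1000+0.1000 = 0.3200 m
sum ≈ 0.0480+0.0160+0.4000+0.3200 ≈ 0.7840 m = S ✓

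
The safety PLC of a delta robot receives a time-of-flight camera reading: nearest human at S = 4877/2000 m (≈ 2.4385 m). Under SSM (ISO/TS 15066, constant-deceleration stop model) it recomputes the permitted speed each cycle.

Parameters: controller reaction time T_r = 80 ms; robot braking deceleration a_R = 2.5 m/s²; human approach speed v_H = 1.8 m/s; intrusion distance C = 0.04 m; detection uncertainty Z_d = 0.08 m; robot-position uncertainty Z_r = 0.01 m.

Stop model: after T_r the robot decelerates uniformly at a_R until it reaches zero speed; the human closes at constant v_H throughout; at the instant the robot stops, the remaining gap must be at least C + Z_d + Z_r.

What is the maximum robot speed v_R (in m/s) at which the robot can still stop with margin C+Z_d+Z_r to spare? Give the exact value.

collect terms ⇒ (1/5)·v_R² + (4/5)·v_R + (-4329/2000) = 0
  disc = (4/5)² − 4·(1/5)·(-4329/2000) = 5929/2500 ; √disc = 77/50
  v_R = (−(4/5) + 77/50) / (2·(1/5)) = 37/20 m/s
check:
stop time T_s = (37/20)/(5/2) = 0.7400 s
reaction-phase robot travel = 1.8500·0.0800 = 0.1480 m
braking distance = 1.8500²/(2·2.5000) = 0.6845 m
person approaches 1.8000·(0.0800+0.7400) = 1.4760 m
margins: 0.0400+0.0800+0.0100 = 0.1300 m
sum ≈ 0.1480+0.6845+1.4760+0.1300 ≈ 2.4385 m = S ✓

v_R_max = 37/20 m/s = 1.8500 m/s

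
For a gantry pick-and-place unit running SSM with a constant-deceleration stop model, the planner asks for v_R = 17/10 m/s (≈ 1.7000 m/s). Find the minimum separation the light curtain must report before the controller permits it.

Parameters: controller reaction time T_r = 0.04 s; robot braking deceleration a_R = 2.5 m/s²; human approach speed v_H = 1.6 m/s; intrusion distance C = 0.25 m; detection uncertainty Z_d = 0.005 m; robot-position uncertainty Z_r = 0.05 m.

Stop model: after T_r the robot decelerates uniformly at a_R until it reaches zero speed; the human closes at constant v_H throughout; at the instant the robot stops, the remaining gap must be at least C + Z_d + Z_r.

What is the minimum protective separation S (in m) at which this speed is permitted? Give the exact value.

stop time T_s = (17/10)/(5/2) = 0.6800 s
reaction-phase robot travel = 1.7000·0.0400 = 0.0680 m
robot under decel: 1.7000²/(2·2.5000) = 0.5780 m
human over T_r+T_s: 1.6000·(0.0400+0.6800) = 1.1520 m
C+Z_d+Z_r = 0.2500+0.0050+0.0500 = 0.3050 m
S_min ≈ 0.0680+0.5780+1.1520+0.3050  ⇒  S_min = 2103/1000 m

S_min = 2103/1000 m = 2.1030 m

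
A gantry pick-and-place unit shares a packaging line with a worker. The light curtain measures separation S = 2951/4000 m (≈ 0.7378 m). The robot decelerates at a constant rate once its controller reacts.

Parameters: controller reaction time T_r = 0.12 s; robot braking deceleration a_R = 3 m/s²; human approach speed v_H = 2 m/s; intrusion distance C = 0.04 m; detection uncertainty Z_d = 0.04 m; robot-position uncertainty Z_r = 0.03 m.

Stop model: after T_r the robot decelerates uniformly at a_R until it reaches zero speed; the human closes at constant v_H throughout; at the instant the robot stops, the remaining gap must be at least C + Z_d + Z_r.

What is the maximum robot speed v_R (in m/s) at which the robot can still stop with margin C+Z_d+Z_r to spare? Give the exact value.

v_R_max = 9/20 m/s = 0.4500 m/s

quadratic (1/6)·v² + (59/75)·v + (-1551/4000) = 0
  disc = (59/75)² − 4·(1/6)·(-1551/4000) = 78961/90000 ; √disc = 281/300
  v_R = (−(59/75) + 281/300) / (2·(1/6)) = 9/20 m/s
check:
braking lasts T_s = (9/20)/3 = 0.1500 s
robot in T_r: 0.4500·0.1200 = 0.0540 m
braking distance = 0.4500²/(2·3.0000) = 0.0338 m
human over T_r+T_s: 2.0000·(0.1200+0.1500) = 0.5400 m
margins: 0.0400+0.0400+0.0300 = 0.1100 m
sum ≈ 0.0540+0.0338+0.5400+0.1100 ≈ 0.7378 m = S ✓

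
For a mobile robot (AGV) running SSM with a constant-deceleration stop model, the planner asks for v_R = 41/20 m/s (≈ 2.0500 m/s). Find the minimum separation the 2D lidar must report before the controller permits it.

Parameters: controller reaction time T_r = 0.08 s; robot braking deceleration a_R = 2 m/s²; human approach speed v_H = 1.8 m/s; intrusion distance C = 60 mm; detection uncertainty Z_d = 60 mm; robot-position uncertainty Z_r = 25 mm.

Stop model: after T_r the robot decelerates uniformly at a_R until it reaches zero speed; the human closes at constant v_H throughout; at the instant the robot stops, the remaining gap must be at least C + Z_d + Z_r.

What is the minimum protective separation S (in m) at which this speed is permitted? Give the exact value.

S_min = 26789/8000 m = 3.3486 m

T_s = v_R/a_R = (41/20)/2 = 1.0250 s
robot in T_r: 2.0500·0.0800 = 0.1640 m
robot covers 2.0500·1.0250 − ½·2.0000·1.0250² = 1.0506 m while stopping
human over T_r+T_s: 1.8000·(0.0800+1.0250) = 1.9890 m
C+Z_d+Z_r = 0.0600+0.0600+0.0250 = 0.1450 m
S_min ≈ 0.1640+1.0506+1.9890+0.1450  ⇒  S_min = 26789/8000 m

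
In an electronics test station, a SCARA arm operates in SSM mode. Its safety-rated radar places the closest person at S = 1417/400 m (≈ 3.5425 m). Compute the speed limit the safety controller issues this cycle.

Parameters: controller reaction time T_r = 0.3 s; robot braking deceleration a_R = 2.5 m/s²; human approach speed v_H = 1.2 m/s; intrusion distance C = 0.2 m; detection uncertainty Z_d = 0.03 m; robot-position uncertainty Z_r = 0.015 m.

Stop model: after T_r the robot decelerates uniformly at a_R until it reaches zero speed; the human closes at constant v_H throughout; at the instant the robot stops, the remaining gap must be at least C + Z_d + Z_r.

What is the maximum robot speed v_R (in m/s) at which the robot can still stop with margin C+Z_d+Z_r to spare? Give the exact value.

at the boundary: (1/5)·v² + (39/50)·v + (-47/16) = 0
  disc = (39/50)² − 4·(1/5)·(-47/16) = 1849/625 ; √disc = 43/25
  v_R = (−(39/50) + 43/25) / (2·(1/5)) = 47/20 m/s
check:
T_s = v_R/a_R = (47/20)/(5/2) = 0.9400 s
robot in T_r: 2.3500·0.3000 = 0.7050 m
robot under decel: 2.3500²/(2·2.5000) = 1.1045 m
person approaches 1.2000·(0.3000+0.9400) = 1.4880 m
residual clearance needed = 0.2000+0.0300+0.0150 = 0.2450 m
sum ≈ 0.7050+1.1045+1.4880+0.2450 ≈ 3.5425 m = S ✓

v_R_max = 47/20 m/s = 2.3500 m/s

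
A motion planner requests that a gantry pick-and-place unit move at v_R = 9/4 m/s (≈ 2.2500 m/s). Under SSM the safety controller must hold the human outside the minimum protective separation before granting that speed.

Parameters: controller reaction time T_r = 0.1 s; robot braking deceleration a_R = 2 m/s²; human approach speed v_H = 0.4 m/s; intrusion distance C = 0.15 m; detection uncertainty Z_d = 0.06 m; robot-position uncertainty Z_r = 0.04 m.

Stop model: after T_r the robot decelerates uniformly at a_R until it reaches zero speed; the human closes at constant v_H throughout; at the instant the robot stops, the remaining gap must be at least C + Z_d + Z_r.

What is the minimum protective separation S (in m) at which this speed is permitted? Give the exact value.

T_s = v_R/a_R = (9/4)/2 = 1.1250 s
robot in T_r: 2.2500·0.1000 = 0.2250 m
robot covers 2.2500·1.1250 − ½·2.0000·1.1250² = 1.2656 m while stopping
person approaches 0.4000·(0.1000+1.1250) = 0.4900 m
C+Z_d+Z_r = 0.1500+0.0600+0.0400 = 0.2500 m
S_min ≈ 0.2250+1.2656+0.4900+0.2500  ⇒  S_min = 3569/1600 m

S_min = 3569/1600 m = 2.2306 m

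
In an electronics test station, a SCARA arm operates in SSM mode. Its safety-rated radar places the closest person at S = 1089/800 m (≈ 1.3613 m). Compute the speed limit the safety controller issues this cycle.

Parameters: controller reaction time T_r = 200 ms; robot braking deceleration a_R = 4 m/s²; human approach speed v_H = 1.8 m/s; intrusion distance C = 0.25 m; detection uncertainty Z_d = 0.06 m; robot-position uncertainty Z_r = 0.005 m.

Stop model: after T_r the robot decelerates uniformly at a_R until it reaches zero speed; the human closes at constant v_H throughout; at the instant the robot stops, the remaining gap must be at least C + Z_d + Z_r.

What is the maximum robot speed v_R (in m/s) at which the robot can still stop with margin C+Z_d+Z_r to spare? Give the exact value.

v_R_max = 9/10 m/s = 0.9000 m/s

quadratic (1/8)·v² + (13/20)·v + (-549/800) = 0
  disc = (13/20)² − 4·(1/8)·(-549/800) = 49/64 ; √disc = 7/8
  v_R = (−(13/20) + 7/8) / (2·(1/8)) = 9/10 m/s
check:
stop time T_s = (9/10)/4 = 0.2250 s
reaction-phase robot travel = 0.9000·0.2000 = 0.1800 m
robot covers 0.9000·0.2250 − ½·4.0000·0.2250² = 0.1013 m while stopping
human closes 1.8000·0.4250 = 0.7650 m
margins: 0.2500+0.0600+0.0050 = 0.3150 m
sum ≈ 0.1800+0.1013+0.7650+0.3150 ≈ 1.3613 m = S ✓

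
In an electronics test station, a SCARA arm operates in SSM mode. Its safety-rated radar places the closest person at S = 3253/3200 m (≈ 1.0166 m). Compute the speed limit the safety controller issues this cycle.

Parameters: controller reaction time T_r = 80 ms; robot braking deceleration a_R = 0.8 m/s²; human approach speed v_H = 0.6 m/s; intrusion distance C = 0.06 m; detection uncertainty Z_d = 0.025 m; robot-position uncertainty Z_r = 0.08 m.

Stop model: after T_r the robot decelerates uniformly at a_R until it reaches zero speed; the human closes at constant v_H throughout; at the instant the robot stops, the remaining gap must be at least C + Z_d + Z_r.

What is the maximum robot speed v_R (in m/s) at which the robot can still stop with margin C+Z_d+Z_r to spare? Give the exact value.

collect terms ⇒ (5/8)·v_R² + (83/100)·v_R + (-12857/16000) = 0
  disc = (83/100)² − 4·(5/8)·(-12857/16000) = 431649/160000 ; √disc = 657/400
  v_R = (−(83/100) + 657/400) / (2·(5/8)) = 13/20 m/s
check:
braking lasts T_s = (13/20)/(4/5) = 0.8125 s
reaction-phase robot travel = 0.6500·0.0800 = 0.0520 m
robot covers 0.6500·0.8125 − ½·0.8000·0.8125² = 0.2641 m while stopping
person approaches 0.6000·(0.0800+0.8125) = 0.5355 m
margins: 0.0600+0.0250+0.0800 = 0.1650 m
sum ≈ 0.0520+0.2641+0.5355+0.1650 ≈ 1.0166 m = S ✓

v_R_max = 13/20 m/s = 0.6500 m/s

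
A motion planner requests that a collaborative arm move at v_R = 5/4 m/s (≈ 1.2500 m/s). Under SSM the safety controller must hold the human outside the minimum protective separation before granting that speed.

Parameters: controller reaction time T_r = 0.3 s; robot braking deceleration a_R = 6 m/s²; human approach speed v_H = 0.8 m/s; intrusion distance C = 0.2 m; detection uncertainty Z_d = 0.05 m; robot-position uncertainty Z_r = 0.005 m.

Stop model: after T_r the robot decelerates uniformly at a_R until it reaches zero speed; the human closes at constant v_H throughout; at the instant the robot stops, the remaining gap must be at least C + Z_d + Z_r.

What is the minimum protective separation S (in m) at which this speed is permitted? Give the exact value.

stop time T_s = (5/4)/6 = 0.2083 s
robot covers v_R·T_r = 1.2500·0.3000 = 0.3750 m before braking
braking distance = 1.2500²/(2·6.0000) = 0.1302 m
human over T_r+T_s: 0.8000·(0.3000+0.2083) = 0.4067 m
C+Z_d+Z_r = 0.2000+0.0500+0.0050 = 0.2550 m
S_min ≈ 0.3750+0.1302+0.4067+0.2550  ⇒  S_min = 1867/1600 m

S_min = 1867/1600 m = 1.1669 m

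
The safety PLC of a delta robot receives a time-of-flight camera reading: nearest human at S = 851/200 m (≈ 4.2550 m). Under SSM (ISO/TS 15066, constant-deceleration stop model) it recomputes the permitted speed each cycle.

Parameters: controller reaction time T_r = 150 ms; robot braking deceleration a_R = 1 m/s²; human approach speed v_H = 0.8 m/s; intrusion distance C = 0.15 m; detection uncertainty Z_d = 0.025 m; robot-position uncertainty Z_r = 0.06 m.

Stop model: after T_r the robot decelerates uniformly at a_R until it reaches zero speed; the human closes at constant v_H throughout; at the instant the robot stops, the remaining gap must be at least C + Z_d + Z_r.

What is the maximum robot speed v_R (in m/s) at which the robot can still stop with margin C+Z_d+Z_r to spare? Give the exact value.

at the boundary: (1/2)·v² + (19/20)·v + (-39/10) = 0
  disc = (19/20)² − 4·(1/2)·(-39/10) = 3481/400 ; √disc = 59/20
  v_R = (−(19/20) + 59/20) / (2·(1/2)) = 2 m/s
check:
braking lasts T_s = 2/1 = 2.0000 s
robot in T_r: 2.0000·0.1500 = 0.3000 m
robot under decel: 2.0000²/(2·1.0000) = 2.0000 m
human closes 0.8000·2.1500 = 1.7200 m
margins: 0.1500+0.0250+0.0600 = 0.2350 m
sum ≈ 0.3000+2.0000+1.7200+0.2350 ≈ 4.2550 m = S ✓

v_R_max = 2 m/s = 2.0000 m/s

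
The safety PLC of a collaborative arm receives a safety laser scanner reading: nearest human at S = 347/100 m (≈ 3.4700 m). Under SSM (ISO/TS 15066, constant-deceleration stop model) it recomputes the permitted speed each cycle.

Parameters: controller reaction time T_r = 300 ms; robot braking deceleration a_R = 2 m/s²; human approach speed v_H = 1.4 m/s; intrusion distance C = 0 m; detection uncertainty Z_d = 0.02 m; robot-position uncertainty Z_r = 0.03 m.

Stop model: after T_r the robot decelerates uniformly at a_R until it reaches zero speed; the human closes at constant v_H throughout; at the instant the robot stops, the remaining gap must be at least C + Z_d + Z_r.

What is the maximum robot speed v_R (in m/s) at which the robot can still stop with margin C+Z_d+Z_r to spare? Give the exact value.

v_R_max = 2 m/s = 2.0000 m/s

collect terms ⇒ (1/4)·v_R² + (1)·v_R + (-3) = 0
  disc = (1)² − 4·(1/4)·(-3) = 4 ; √disc = 2
  v_R = (−(1) + 2) / (2·(1/4)) = 2 m/s
check:
T_s = v_R/a_R = 2/2 = 1.0000 s
reaction-phase robot travel = 2.0000·0.3000 = 0.6000 m
braking distance = 2.0000²/(2·2.0000) = 1.0000 m
human closes 1.4000·1.3000 = 1.8200 m
residual clearance needed = 0.0000+0.0200+0.0300 = 0.0500 m
sum ≈ 0.6000+1.0000+1.8200+0.0500 ≈ 3.4700 m = S ✓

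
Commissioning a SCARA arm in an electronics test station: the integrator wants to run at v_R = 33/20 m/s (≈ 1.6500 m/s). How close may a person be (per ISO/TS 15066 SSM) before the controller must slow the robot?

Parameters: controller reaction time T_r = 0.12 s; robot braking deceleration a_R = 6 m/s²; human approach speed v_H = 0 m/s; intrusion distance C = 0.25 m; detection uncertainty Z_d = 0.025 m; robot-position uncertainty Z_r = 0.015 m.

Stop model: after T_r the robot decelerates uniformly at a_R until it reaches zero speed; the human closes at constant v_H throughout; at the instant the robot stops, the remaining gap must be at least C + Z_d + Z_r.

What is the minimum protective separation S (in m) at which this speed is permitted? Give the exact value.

braking lasts T_s = (33/20)/6 = 0.2750 s
robot covers v_R·T_r = 1.6500·0.1200 = 0.1980 m before braking
robot under decel: 1.6500²/(2·6.0000) = 0.2269 m
human over T_r+T_s: 0.0000·(0.1200+0.2750) = 0.0000 m
residual clearance needed = 0.2500+0.0250+0.0150 = 0.2900 m
S_min ≈ 0.1980+0.2269+0.0000+0.2900  ⇒  S_min = 5719/8000 m

S_min = 5719/8000 m = 0.7149 m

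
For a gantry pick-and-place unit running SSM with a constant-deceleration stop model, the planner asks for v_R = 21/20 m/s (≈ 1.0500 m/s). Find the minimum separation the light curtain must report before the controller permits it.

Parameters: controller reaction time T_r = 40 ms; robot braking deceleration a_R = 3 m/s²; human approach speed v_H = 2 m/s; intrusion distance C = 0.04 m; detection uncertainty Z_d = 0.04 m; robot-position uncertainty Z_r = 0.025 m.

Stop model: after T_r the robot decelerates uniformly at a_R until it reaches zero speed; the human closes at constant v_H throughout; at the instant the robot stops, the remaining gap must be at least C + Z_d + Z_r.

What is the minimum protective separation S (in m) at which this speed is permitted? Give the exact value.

S_min = 4443/4000 m = 1.1107 m

braking lasts T_s = (21/20)/3 = 0.3500 s
robot in T_r: 1.0500·0.0400 = 0.0420 m
robot under decel: 1.0500²/(2·3.0000) = 0.1837 m
human closes 2.0000·0.3900 = 0.7800 m
margins: 0.0400+0.0400+0.0250 = 0.1050 m
S_min ≈ 0.0420+0.1837+0.7800+0.1050  ⇒  S_min = 4443/4000 m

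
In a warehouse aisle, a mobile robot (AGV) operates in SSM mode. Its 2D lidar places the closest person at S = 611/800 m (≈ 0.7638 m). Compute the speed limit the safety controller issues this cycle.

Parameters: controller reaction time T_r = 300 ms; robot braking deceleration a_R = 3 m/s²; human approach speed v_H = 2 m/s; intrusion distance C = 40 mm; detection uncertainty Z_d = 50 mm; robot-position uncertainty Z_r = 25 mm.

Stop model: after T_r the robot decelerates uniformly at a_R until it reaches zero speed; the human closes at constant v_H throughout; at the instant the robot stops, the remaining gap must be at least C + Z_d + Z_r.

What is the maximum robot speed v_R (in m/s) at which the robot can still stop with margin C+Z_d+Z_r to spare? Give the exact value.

v_R_max = 1/20 m/s = 0.0500 m/s

collect terms ⇒ (1/6)·v_R² + (29/30)·v_R + (-39/800) = 0
  disc = (29/30)² − 4·(1/6)·(-39/800) = 3481/3600 ; √disc = 59/60
  v_R = (−(29/30) + 59/60) / (2·(1/6)) = 1/20 m/s
check:
braking lasts T_s = (1/20)/3 = 0.0167 s
robot covers v_R·T_r = 0.0500·0.3000 = 0.0150 m before braking
robot covers 0.0500·0.0167 − ½·3.0000·0.0167² = 0.0004 m while stopping
human over T_r+T_s: 2.0000·(0.3000+0.0167) = 0.6333 m
margins: 0.0400+0.0500+0.0250 = 0.1150 m
sum ≈ 0.0150+0.0004+0.6333+0.1150 ≈ 0.7638 m = S ✓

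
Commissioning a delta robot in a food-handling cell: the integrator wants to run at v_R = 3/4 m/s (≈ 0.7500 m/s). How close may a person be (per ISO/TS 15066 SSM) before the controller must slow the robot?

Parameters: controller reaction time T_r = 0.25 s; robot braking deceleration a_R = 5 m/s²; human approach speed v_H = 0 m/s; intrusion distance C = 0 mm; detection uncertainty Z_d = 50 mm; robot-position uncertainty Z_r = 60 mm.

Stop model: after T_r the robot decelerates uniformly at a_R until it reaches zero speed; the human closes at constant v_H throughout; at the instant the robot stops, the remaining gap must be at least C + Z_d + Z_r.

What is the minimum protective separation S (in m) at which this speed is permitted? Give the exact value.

S_min = 283/800 m = 0.3538 m

T_s = v_R/a_R = (3/4)/5 = 0.1500 s
reaction-phase robot travel = 0.7500·0.2500 = 0.1875 m
braking distance = 0.7500²/(2·5.0000) = 0.0563 m
person approaches 0.0000·(0.2500+0.1500) = 0.0000 m
margins: 0.0000+0.0500+0.0600 = 0.1100 m
S_min ≈ 0.1875+0.0563+0.0000+0.1100  ⇒  S_min = 283/800 m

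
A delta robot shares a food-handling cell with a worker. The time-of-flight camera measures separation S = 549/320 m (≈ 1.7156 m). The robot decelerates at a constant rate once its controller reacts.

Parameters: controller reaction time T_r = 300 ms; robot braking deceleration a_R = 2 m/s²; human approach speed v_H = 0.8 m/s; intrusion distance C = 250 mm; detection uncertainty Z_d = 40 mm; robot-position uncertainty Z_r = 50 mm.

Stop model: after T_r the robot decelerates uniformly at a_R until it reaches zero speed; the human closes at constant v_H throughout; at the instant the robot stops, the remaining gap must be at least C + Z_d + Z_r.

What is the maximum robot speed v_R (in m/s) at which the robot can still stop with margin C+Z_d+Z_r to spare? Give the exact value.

collect terms ⇒ (1/4)·v_R² + (7/10)·v_R + (-1817/1600) = 0
  disc = (7/10)² − 4·(1/4)·(-1817/1600) = 2601/1600 ; √disc = 51/40
  v_R = (−(7/10) + 51/40) / (2·(1/4)) = 23/20 m/s
check:
T_s = v_R/a_R = (23/20)/2 = 0.5750 s
robot in T_r: 1.1500·0.3000 = 0.3450 m
braking distance = 1.1500²/(2·2.0000) = 0.3306 m
human closes 0.8000·0.8750 = 0.7000 m
C+Z_d+Z_r = 0.2500+0.0400+0.0500 = 0.3400 m
sum ≈ 0.3450+0.3306+0.7000+0.3400 ≈ 1.7156 m = S ✓

v_R_max = 23/20 m/s = 1.1500 m/s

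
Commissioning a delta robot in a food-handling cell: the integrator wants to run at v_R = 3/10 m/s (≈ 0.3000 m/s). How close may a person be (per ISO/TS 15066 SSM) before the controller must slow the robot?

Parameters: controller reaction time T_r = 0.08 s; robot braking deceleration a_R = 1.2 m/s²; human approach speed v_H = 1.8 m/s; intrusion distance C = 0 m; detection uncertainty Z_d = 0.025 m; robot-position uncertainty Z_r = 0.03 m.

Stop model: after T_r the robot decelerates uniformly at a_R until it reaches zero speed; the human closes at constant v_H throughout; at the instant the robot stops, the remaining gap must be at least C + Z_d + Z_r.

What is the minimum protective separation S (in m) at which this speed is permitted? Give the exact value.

S_min = 1421/2000 m = 0.7105 m

braking lasts T_s = (3/10)/(6/5) = 0.2500 s
reaction-phase robot travel = 0.3000·0.0800 = 0.0240 m
robot covers 0.3000·0.2500 − ½·1.2000·0.2500² = 0.0375 m while stopping
person approaches 1.8000·(0.0800+0.2500) = 0.5940 m
residual clearance needed = 0.0000+0.0250+0.0300 = 0.0550 m
S_min ≈ 0.0240+0.0375+0.5940+0.0550  ⇒  S_min = 1421/2000 m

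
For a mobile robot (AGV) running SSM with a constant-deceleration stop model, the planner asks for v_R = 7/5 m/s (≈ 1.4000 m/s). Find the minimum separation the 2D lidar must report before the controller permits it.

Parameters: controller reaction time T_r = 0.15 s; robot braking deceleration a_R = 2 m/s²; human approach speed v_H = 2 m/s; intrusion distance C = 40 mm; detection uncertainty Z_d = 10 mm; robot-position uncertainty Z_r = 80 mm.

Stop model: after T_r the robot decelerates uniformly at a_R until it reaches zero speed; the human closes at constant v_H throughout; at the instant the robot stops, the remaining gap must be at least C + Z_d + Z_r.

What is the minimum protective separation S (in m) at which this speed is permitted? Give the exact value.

S_min = 253/100 m = 2.5300 m

stop time T_s = (7/5)/2 = 0.7000 s
robot in T_r: 1.4000·0.1500 = 0.2100 m
braking distance = 1.4000²/(2·2.0000) = 0.4900 m
human over T_r+T_s: 2.0000·(0.1500+0.7000) = 1.7000 m
C+Z_d+Z_r = 0.0400+0.0100+0.0800 = 0.1300 m
S_min ≈ 0.2100+0.4900+1.7000+0.1300  ⇒  S_min = 253/100 m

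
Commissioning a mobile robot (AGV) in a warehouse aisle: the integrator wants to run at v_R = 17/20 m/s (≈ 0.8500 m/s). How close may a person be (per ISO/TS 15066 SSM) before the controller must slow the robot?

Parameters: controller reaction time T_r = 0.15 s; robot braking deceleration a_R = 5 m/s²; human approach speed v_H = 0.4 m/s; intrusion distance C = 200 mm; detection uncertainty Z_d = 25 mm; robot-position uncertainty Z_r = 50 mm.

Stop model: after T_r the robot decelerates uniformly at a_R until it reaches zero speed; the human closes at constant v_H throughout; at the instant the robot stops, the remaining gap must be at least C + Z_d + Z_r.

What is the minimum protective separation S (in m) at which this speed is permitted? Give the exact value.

braking lasts T_s = (17/20)/5 = 0.1700 s
reaction-phase robot travel = 0.8500·0.1500 = 0.1275 m
robot under decel: 0.8500²/(2·5.0000) = 0.0722 m
human closes 0.4000·0.3200 = 0.1280 m
residual clearance needed = 0.2000+0.0250+0.0500 = 0.2750 m
S_min ≈ 0.1275+0.0722+0.1280+0.2750  ⇒  S_min = 2411/4000 m

S_min = 2411/4000 m = 0.6028 m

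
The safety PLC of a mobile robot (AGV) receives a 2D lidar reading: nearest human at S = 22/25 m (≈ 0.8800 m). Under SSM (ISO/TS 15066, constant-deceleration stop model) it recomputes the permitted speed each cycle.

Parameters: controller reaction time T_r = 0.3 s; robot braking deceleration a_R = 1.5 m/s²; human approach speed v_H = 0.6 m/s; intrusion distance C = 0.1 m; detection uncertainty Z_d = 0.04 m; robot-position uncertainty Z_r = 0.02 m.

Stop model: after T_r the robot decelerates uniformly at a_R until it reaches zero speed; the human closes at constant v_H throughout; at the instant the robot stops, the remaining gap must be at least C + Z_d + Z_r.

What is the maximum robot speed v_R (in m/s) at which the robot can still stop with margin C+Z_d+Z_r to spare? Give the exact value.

v_R_max = 3/5 m/s = 0.6000 m/s

quadratic (1/3)·v² + (7/10)·v + (-27/50) = 0
  disc = (7/10)² − 4·(1/3)·(-27/50) = 121/100 ; √disc = 11/10
  v_R = (−(7/10) + 11/10) / (2·(1/3)) = 3/5 m/s
check:
braking lasts T_s = (3/5)/(3/2) = 0.4000 s
reaction-phase robot travel = 0.6000·0.3000 = 0.1800 m
braking distance = 0.6000²/(2·1.5000) = 0.1200 m
human over T_r+T_s: 0.6000·(0.3000+0.4000) = 0.4200 m
C+Z_d+Z_r = 0.1000+0.0400+0.0200 = 0.1600 m
sum ≈ 0.1800+0.1200+0.4200+0.1600 ≈ 0.8800 m = S ✓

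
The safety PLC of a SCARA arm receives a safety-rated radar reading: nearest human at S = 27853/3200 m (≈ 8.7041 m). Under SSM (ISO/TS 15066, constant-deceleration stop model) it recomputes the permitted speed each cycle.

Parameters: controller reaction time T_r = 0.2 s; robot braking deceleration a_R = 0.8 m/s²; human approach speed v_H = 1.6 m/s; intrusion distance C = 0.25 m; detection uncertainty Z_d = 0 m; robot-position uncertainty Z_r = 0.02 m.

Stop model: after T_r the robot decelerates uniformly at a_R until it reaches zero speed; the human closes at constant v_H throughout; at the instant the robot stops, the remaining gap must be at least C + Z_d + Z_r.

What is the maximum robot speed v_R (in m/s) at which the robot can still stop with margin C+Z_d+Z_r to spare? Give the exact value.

v_R_max = 9/4 m/s = 2.2500 m/s

at the boundary: (5/8)·v² + (11/5)·v + (-5193/640) = 0
  disc = (11/5)² − 4·(5/8)·(-5193/640) = 160801/6400 ; √disc = 401/80
  v_R = (−(11/5) + 401/80) / (2·(5/8)) = 9/4 m/s
check:
stop time T_s = (9/4)/(4/5) = 2.8125 s
robot in T_r: 2.2500·0.2000 = 0.4500 m
braking distance = 2.2500²/(2·0.8000) = 3.1641 m
person approaches 1.6000·(0.2000+2.8125) = 4.8200 m
residual clearance needed = 0.2500+0.0000+0.0200 = 0.2700 m
sum ≈ 0.4500+3.1641+4.8200+0.2700 ≈ 8.7041 m = S ✓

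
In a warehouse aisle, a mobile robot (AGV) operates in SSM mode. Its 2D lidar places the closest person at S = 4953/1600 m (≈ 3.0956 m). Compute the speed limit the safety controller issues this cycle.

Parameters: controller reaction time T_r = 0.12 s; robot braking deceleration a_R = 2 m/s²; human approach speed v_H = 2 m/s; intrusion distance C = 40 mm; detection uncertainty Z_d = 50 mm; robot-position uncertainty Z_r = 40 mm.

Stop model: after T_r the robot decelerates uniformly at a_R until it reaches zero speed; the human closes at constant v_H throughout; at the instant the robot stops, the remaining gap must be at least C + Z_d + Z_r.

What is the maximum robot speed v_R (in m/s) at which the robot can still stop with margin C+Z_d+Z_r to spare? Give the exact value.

collect terms ⇒ (1/4)·v_R² + (28/25)·v_R + (-4361/1600) = 0
  disc = (28/25)² − 4·(1/4)·(-4361/1600) = 159201/40000 ; √disc = 399/200
  v_R = (−(28/25) + 399/200) / (2·(1/4)) = 7/4 m/s
check:
stop time T_s = (7/4)/2 = 0.8750 s
robot covers v_R·T_r = 1.7500·0.1200 = 0.2100 m before braking
braking distance = 1.7500²/(2·2.0000) = 0.7656 m
person approaches 2.0000·(0.1200+0.8750) = 1.9900 m
C+Z_d+Z_r = 0.0400+0.0500+0.0400 = 0.1300 m
sum ≈ 0.2100+0.7656+1.9900+0.1300 ≈ 3.0956 m = S ✓

v_R_max = 7/4 m/s = 1.7500 m/s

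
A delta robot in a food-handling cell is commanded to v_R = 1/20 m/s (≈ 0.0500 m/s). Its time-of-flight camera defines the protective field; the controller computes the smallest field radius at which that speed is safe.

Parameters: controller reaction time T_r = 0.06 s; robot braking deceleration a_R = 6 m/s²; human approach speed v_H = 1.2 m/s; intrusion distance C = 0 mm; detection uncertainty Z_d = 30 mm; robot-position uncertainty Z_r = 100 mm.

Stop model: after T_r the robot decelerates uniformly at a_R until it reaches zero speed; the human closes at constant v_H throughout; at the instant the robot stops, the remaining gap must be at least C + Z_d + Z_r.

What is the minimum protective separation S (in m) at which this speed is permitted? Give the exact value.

S_min = 1033/4800 m = 0.2152 m

stop time T_s = (1/20)/6 = 0.0083 s
reaction-phase robot travel = 0.0500·0.0600 = 0.0030 m
robot under decel: 0.0500²/(2·6.0000) = 0.0002 m
human over T_r+T_s: 1.2000·(0.0600+0.0083) = 0.0820 m
residual clearance needed = 0.0000+0.0300+0.1000 = 0.1300 m
S_min ≈ 0.0030+0.0002+0.0820+0.1300  ⇒  S_min = 1033/4800 m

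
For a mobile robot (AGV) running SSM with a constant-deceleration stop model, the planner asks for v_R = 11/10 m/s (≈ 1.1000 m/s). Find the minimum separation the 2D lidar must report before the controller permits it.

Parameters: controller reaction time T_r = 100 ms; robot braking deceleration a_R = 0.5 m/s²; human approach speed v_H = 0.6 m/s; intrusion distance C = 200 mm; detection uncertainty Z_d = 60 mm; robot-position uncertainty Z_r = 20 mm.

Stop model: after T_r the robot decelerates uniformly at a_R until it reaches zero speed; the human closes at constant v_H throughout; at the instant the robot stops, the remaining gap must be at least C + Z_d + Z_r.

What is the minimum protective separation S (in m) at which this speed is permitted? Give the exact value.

S_min = 149/50 m = 2.9800 m

T_s = v_R/a_R = (11/10)/(1/2) = 2.2000 s
robot covers v_R·T_r = 1.1000·0.1000 = 0.1100 m before braking
robot under decel: 1.1000²/(2·0.5000) = 1.2100 m
human over T_r+T_s: 0.6000·(0.1000+2.2000) = 1.3800 m
residual clearance needed = 0.2000+0.0600+0.0200 = 0.2800 m
S_min ≈ 0.1100+1.2100+1.3800+0.2800  ⇒  S_min = 149/50 m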